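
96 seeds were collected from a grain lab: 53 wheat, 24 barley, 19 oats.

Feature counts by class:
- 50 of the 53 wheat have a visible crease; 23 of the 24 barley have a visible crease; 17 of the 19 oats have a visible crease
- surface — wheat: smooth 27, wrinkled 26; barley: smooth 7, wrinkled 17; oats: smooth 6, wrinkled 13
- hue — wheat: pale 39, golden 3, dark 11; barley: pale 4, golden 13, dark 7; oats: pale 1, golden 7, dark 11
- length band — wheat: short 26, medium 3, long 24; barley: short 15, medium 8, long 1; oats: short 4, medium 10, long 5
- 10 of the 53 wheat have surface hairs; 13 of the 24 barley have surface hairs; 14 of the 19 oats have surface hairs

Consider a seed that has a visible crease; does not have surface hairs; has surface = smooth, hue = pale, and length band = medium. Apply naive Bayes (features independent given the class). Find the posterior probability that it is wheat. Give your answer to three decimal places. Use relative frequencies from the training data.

wheat: (53/96) × (50/53) × (27/53) × (39/53) × (3/53) × (43/53) ≈ 0.0089663
barley: (24/96) × (23/24) × (7/24) × (4/24) × (8/24) × (11/24) ≈ 0.00177931
oats: (19/96) × (17/19) × (6/19) × (1/19) × (10/19) × (5/19) ≈ 0.000407647
P(wheat | x) = 0.0089663 / 0.011153257 ≈ 0.804

0.804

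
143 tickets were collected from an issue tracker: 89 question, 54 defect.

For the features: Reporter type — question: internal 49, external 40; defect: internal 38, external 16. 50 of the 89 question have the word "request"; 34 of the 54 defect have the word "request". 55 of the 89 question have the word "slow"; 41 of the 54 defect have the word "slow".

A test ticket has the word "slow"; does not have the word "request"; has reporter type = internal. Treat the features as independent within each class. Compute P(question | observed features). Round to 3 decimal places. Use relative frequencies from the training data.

question: (89/143) × (49/89) × (39/89) × (55/89) ≈ 0.0927913
defect: (54/143) × (38/54) × (20/54) × (41/54) ≈ 0.0747264
P(question | x) = 0.0927913 / 0.1675177 ≈ 0.554

0.554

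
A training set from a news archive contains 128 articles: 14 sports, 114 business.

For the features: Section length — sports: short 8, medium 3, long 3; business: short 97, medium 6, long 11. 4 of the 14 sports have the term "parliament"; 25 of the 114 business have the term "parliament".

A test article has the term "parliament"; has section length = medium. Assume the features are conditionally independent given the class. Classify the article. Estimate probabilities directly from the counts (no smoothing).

sports: (14/128) × (3/14) × (4/14) ≈ 0.00669643
business: (114/128) × (6/114) × (25/114) ≈ 0.0102796
Highest score → business.

business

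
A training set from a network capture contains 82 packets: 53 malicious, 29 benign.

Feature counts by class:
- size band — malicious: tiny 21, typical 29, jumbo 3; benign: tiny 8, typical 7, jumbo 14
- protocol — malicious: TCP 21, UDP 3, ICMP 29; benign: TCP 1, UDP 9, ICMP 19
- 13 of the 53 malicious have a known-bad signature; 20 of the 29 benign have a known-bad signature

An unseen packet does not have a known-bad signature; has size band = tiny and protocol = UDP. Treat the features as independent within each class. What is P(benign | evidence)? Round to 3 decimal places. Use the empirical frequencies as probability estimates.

malicious: (53/82) × (21/53) × (3/53) × (40/53) ≈ 0.0109404
benign: (29/82) × (8/29) × (9/29) × (9/29) ≈ 0.00939648
P(benign | x) = 0.00939648 / 0.02033688 ≈ 0.462

0.462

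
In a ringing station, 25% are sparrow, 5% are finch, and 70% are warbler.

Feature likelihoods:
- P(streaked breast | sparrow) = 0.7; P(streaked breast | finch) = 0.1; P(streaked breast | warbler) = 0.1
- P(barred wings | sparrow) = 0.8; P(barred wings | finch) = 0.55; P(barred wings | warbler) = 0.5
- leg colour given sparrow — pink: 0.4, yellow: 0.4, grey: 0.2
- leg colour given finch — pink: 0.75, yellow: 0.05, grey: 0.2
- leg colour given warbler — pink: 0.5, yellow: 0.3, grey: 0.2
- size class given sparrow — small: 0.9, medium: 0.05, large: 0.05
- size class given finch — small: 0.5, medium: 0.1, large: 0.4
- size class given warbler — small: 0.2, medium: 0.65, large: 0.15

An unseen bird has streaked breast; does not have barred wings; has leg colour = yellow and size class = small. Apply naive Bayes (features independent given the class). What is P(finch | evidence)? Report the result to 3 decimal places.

sparrow: 0.25 × 0.7 × (1−0.8) × 0.4 × 0.9 = 0.0126
finch: 0.05 × 0.1 × (1−0.55) × 0.05 × 0.5 = 0.00005625
warbler: 0.7 × 0.1 × (1−0.5) × 0.3 × 0.2 = 0.0021
P(finch | x) = 0.00005625 / 0.01475625 ≈ 0.004

0.004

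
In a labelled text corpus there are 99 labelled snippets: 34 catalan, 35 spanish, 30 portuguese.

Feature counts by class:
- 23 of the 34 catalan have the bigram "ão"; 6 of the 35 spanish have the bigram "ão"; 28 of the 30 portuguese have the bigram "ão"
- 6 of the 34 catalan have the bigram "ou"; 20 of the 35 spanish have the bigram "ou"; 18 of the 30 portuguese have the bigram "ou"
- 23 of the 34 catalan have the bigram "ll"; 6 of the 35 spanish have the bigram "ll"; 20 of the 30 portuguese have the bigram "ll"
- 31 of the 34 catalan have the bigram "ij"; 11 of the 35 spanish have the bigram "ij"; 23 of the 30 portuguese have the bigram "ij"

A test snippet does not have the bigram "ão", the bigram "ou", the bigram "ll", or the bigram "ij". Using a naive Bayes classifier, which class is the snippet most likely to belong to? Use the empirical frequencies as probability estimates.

spanish

catalan: (34/99) × (11/34) × (28/34) × (11/34) × (3/34) ≈ 0.00261212
spanish: (35/99) × (29/35) × (15/35) × (29/35) × (24/35) ≈ 0.0713279
portuguese: (30/99) × (2/30) × (12/30) × (10/30) × (7/30) ≈ 0.000628507
Highest score → spanish.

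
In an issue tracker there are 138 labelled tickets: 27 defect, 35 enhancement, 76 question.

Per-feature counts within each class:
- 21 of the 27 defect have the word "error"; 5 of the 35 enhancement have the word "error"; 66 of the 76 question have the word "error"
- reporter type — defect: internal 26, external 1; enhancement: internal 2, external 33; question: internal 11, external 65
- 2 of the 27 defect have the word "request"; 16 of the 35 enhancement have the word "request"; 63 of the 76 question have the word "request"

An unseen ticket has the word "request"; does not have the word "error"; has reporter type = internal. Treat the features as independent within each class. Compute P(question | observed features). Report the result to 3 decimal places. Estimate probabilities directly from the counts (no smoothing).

0.498

defect: (27/138) × (6/27) × (26/27) × (2/27) ≈ 0.00310133
enhancement: (35/138) × (30/35) × (2/35) × (16/35) ≈ 0.00567879
question: (76/138) × (10/76) × (11/76) × (63/76) ≈ 0.00869415
P(question | x) = 0.00869415 / 0.01747427 ≈ 0.498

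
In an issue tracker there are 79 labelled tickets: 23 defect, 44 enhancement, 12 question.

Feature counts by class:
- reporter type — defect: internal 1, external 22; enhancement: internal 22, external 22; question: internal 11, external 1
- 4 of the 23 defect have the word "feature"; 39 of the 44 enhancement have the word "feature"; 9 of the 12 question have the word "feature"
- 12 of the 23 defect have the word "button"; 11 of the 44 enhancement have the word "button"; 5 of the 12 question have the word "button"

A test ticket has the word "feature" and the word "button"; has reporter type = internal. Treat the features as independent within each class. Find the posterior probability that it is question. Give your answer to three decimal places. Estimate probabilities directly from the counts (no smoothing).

0.409

defect: (23/79) × (1/23) × (4/23) × (12/23) ≈ 0.00114857
enhancement: (44/79) × (22/44) × (39/44) × (11/44) ≈ 0.0617089
question: (12/79) × (11/12) × (9/12) × (5/12) ≈ 0.0435127
P(question | x) = 0.0435127 / 0.10637017 ≈ 0.409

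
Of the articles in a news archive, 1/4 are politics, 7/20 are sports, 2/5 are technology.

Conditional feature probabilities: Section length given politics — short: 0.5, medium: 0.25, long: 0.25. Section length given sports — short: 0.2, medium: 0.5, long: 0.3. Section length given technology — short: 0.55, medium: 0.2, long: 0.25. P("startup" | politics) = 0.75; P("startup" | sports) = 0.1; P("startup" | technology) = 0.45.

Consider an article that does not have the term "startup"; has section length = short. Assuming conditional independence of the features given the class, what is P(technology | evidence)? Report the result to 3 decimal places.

politics: 0.25 × 0.5 × (1−0.75) = 0.03125
sports: 0.35 × 0.2 × (1−0.1) = 0.063
technology: 0.4 × 0.55 × (1−0.45) = 0.121
P(technology | x) = 0.121 / 0.21525 ≈ 0.562

0.562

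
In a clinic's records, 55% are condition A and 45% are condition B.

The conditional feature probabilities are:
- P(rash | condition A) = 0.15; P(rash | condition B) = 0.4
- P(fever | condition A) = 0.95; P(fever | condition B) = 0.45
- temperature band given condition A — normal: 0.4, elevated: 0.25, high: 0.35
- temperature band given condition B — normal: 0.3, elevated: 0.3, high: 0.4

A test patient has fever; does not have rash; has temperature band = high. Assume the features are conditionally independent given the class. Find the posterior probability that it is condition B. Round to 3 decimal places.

condition A: 0.55 × (1−0.15) × 0.95 × 0.35 = 0.15544375
condition B: 0.45 × (1−0.4) × 0.45 × 0.4 = 0.0486
P(condition B | x) = 0.0486 / 0.20404375 ≈ 0.238

0.238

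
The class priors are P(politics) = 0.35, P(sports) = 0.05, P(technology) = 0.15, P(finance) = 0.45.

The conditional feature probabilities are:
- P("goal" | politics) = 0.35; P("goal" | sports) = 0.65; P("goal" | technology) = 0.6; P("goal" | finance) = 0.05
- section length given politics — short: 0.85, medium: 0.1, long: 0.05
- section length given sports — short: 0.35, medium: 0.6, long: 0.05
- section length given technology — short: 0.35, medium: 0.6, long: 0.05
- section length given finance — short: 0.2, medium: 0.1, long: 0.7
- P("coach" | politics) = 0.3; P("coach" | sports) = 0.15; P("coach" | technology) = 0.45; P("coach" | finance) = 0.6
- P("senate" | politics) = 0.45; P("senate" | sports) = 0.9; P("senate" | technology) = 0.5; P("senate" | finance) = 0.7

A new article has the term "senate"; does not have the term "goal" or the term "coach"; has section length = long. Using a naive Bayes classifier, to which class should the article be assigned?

finance

politics: 0.35 × (1−0.35) × 0.05 × (1−0.3) × 0.45 = 0.003583125
sports: 0.05 × (1−0.65) × 0.05 × (1−0.15) × 0.9 = 0.000669375
technology: 0.15 × (1−0.6) × 0.05 × (1−0.45) × 0.5 = 0.000825
finance: 0.45 × (1−0.05) × 0.7 × (1−0.6) × 0.7 = 0.08379
Highest score → finance.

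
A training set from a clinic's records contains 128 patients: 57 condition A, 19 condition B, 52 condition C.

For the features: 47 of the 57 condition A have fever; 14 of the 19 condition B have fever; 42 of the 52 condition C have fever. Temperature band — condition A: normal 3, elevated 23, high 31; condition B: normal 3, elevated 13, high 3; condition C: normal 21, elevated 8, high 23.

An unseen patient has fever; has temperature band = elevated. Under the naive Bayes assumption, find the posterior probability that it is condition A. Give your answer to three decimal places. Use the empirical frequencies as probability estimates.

0.542

condition A: (57/128) × (47/57) × (23/57) ≈ 0.148163
condition B: (19/128) × (14/19) × (13/19) ≈ 0.0748355
condition C: (52/128) × (42/52) × (8/52) ≈ 0.0504808
P(condition A | x) = 0.148163 / 0.2734793 ≈ 0.542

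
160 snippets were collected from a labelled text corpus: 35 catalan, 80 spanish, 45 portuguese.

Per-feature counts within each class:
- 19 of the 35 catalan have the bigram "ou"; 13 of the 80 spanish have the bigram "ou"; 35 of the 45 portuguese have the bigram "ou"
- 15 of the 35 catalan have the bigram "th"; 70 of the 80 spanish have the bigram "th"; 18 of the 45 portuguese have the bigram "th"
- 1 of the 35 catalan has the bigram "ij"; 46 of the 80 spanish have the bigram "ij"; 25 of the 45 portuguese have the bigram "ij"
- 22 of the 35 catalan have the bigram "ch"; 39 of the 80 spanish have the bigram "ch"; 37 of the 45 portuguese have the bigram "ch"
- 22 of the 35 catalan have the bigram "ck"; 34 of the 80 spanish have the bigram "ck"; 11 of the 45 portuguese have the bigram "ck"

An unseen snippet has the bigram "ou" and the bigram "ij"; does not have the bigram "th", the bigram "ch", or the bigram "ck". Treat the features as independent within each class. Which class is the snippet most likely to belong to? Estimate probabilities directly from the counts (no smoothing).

portuguese

catalan: (35/160) × (19/35) × (20/35) × (1/35) × (13/35) × (13/35) ≈ 0.000267472
spanish: (80/160) × (13/80) × (10/80) × (46/80) × (41/80) × (46/80) = 0.001720928955078125
portuguese: (45/160) × (35/45) × (27/45) × (25/45) × (8/45) × (34/45) ≈ 0.00979424
Highest score → portuguese.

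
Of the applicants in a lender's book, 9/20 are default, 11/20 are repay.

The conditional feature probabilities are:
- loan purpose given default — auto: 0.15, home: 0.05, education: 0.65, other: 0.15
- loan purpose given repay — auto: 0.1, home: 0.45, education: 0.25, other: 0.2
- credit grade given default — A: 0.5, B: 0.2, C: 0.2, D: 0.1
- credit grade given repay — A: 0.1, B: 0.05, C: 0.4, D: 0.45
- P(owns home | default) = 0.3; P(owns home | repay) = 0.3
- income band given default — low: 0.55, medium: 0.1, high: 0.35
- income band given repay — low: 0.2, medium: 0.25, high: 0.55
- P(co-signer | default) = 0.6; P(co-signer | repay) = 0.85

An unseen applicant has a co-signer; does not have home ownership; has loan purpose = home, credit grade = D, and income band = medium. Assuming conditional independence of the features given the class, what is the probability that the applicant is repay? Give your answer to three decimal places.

default: 0.45 × 0.05 × 0.1 × (1−0.3) × 0.1 × 0.6 = 0.0000945
repay: 0.55 × 0.45 × 0.45 × (1−0.3) × 0.25 × 0.85 = 0.01656703125
P(repay | x) = 0.01656703125 / 0.01666153125 ≈ 0.994

0.994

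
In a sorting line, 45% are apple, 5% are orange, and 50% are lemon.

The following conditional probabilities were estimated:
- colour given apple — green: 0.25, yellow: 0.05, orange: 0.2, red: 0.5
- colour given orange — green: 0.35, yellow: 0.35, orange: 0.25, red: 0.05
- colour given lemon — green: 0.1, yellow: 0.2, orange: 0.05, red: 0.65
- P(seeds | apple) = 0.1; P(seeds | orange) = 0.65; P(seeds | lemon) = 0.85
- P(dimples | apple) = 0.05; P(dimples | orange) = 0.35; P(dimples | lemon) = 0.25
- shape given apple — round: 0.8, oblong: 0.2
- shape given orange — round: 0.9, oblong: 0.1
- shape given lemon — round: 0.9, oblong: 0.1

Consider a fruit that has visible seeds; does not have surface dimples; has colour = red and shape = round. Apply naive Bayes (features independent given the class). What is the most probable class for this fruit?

apple: 0.45 × 0.5 × 0.1 × (1−0.05) × 0.8 = 0.0171
orange: 0.05 × 0.05 × 0.65 × (1−0.35) × 0.9 = 0.000950625
lemon: 0.5 × 0.65 × 0.85 × (1−0.25) × 0.9 = 0.18646875
Highest score → lemon.

lemon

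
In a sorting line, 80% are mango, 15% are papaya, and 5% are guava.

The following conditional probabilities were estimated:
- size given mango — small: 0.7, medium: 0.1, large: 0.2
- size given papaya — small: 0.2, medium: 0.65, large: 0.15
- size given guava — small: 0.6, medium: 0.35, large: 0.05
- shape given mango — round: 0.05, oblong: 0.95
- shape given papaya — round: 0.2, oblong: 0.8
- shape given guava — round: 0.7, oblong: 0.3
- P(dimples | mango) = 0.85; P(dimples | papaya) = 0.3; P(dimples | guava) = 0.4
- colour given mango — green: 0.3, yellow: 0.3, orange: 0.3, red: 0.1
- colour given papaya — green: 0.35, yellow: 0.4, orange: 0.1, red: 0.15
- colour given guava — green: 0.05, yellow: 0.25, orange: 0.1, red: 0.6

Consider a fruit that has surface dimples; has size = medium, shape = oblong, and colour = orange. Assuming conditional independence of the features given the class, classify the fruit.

mango: 0.8 × 0.1 × 0.95 × 0.85 × 0.3 = 0.01938
papaya: 0.15 × 0.65 × 0.8 × 0.3 × 0.1 = 0.00234
guava: 0.05 × 0.35 × 0.3 × 0.4 × 0.1 = 0.00021
Highest score → mango.

mango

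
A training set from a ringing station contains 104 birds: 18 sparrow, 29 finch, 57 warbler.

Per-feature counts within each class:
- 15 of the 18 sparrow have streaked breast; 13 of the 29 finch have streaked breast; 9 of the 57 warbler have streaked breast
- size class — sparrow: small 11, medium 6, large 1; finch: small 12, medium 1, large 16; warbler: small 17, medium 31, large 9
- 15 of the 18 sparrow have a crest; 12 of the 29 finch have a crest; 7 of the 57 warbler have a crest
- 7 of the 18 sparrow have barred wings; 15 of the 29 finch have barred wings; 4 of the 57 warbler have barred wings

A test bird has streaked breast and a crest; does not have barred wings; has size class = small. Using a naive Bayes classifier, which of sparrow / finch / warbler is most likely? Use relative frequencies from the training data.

sparrow

sparrow: (18/104) × (15/18) × (11/18) × (15/18) × (11/18) ≈ 0.0448866
finch: (29/104) × (13/29) × (12/29) × (12/29) × (14/29) ≈ 0.0103325
warbler: (57/104) × (9/57) × (17/57) × (7/57) × (53/57) ≈ 0.00294719
Highest score → sparrow.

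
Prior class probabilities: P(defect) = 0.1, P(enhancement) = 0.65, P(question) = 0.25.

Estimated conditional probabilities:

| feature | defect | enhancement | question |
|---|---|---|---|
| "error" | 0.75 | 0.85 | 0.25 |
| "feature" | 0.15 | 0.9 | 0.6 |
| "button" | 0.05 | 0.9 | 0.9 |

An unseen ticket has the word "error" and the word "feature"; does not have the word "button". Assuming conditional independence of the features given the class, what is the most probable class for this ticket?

defect: 0.1 × 0.75 × 0.15 × (1−0.05) = 0.0106875
enhancement: 0.65 × 0.85 × 0.9 × (1−0.9) = 0.049725
question: 0.25 × 0.25 × 0.6 × (1−0.9) = 0.00375
Highest score → enhancement.

enhancement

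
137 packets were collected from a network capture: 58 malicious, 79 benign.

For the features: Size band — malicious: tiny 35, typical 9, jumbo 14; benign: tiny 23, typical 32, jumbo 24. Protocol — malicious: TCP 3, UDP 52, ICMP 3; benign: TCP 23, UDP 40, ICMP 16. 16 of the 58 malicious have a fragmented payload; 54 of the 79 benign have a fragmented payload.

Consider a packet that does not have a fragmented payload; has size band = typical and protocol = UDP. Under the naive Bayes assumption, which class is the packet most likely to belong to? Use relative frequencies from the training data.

malicious: (58/137) × (9/58) × (52/58) × (42/58) ≈ 0.04265
benign: (79/137) × (32/79) × (40/79) × (25/79) ≈ 0.0374262
Highest score → malicious.

malicious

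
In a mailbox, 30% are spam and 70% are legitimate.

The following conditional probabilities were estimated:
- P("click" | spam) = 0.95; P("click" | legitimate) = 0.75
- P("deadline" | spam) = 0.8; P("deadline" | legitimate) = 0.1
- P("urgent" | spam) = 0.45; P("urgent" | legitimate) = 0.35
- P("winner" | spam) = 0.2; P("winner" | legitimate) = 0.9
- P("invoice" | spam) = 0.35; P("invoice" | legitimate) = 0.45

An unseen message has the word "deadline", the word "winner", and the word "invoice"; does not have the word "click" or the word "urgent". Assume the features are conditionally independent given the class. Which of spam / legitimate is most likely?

legitimate

spam: 0.3 × (1−0.95) × 0.8 × (1−0.45) × 0.2 × 0.35 = 0.000462
legitimate: 0.7 × (1−0.75) × 0.1 × (1−0.35) × 0.9 × 0.45 = 0.004606875
Highest score → legitimate.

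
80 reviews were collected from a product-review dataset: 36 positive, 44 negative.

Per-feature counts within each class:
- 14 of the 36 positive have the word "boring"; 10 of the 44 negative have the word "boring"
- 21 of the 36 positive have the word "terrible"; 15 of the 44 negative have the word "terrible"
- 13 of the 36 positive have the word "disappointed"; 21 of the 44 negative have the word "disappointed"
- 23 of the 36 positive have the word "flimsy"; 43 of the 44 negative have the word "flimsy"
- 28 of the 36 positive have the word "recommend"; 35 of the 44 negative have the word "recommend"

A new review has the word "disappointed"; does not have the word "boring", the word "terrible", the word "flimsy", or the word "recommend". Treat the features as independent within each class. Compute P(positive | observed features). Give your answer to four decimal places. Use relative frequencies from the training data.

positive: (36/80) × (22/36) × (15/36) × (13/36) × (13/36) × (8/36) ≈ 0.0033204
negative: (44/80) × (34/44) × (29/44) × (21/44) × (1/44) × (9/44) ≈ 0.000621496
P(positive | x) = 0.0033204 / 0.003941896 ≈ 0.8423

0.8423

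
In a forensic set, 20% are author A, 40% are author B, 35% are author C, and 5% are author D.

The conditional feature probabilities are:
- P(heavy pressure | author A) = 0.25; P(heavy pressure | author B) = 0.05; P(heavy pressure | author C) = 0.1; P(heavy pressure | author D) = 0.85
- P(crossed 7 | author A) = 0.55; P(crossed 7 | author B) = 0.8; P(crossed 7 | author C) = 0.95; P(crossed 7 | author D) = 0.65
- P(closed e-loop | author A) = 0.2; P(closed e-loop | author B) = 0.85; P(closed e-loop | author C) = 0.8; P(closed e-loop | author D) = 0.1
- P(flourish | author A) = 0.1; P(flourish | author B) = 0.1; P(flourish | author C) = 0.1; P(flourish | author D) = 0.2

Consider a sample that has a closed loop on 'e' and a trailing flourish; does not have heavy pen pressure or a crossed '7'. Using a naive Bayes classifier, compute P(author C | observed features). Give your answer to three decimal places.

author A: 0.2 × (1−0.25) × (1−0.55) × 0.2 × 0.1 = 0.00135
author B: 0.4 × (1−0.05) × (1−0.8) × 0.85 × 0.1 = 0.00646
author C: 0.35 × (1−0.1) × (1−0.95) × 0.8 × 0.1 = 0.00126
author D: 0.05 × (1−0.85) × (1−0.65) × 0.1 × 0.2 = 0.0000525
P(author C | x) = 0.00126 / 0.0091225 ≈ 0.138

0.138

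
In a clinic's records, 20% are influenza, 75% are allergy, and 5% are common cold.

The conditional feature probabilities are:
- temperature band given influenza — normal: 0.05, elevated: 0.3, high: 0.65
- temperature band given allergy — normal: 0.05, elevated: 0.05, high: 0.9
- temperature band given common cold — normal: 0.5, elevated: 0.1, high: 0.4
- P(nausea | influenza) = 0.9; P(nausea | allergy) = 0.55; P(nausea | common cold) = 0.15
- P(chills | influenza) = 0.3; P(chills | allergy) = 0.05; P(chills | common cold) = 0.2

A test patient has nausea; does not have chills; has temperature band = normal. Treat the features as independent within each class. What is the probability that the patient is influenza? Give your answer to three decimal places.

influenza: 0.2 × 0.05 × 0.9 × (1−0.3) = 0.0063
allergy: 0.75 × 0.05 × 0.55 × (1−0.05) = 0.01959375
common cold: 0.05 × 0.5 × 0.15 × (1−0.2) = 0.003
P(influenza | x) = 0.0063 / 0.02889375 ≈ 0.218

0.218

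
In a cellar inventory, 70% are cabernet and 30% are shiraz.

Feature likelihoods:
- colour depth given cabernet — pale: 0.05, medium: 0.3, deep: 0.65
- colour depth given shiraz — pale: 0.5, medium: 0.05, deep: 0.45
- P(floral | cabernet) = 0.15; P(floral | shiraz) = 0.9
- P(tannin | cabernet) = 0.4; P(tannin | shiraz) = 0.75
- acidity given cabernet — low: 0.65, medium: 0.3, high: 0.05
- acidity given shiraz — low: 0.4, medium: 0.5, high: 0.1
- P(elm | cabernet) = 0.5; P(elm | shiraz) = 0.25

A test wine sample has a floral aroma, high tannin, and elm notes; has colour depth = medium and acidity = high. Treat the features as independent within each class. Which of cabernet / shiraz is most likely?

cabernet

cabernet: 0.7 × 0.3 × 0.15 × 0.4 × 0.05 × 0.5 = 0.000315
shiraz: 0.3 × 0.05 × 0.9 × 0.75 × 0.1 × 0.25 = 0.000253125
Highest score → cabernet.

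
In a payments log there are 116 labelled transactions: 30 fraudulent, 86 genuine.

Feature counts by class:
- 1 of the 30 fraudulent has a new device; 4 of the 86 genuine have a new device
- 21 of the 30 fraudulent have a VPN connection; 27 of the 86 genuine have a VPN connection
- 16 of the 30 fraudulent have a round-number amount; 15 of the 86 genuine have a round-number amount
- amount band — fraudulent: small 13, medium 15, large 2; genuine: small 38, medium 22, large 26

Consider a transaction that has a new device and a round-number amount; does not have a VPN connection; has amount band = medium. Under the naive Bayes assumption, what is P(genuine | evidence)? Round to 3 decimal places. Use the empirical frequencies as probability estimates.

fraudulent: (30/116) × (1/30) × (9/30) × (16/30) × (15/30) ≈ 0.000689655
genuine: (86/116) × (4/86) × (59/86) × (15/86) × (22/86) ≈ 0.00105553
P(genuine | x) = 0.00105553 / 0.001745185 ≈ 0.605

0.605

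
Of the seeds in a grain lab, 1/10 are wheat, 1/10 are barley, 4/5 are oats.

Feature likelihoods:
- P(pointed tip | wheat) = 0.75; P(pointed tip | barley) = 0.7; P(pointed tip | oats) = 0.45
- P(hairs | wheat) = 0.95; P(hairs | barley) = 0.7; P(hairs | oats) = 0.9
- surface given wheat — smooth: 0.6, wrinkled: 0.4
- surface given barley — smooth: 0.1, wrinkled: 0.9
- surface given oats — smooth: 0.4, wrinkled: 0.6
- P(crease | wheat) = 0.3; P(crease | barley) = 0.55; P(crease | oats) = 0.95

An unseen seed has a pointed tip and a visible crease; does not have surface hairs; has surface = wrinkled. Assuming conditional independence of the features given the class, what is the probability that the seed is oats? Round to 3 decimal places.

wheat: 0.1 × 0.75 × (1−0.95) × 0.4 × 0.3 = 0.00045
barley: 0.1 × 0.7 × (1−0.7) × 0.9 × 0.55 = 0.010395
oats: 0.8 × 0.45 × (1−0.9) × 0.6 × 0.95 = 0.02052
P(oats | x) = 0.02052 / 0.031365 ≈ 0.654

0.654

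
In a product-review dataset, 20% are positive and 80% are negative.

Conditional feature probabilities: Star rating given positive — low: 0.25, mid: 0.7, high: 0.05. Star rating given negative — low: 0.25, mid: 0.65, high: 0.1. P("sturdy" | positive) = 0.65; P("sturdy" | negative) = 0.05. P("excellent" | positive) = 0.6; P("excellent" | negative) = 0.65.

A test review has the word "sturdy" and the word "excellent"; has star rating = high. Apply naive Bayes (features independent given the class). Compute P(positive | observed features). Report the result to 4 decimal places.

positive: 0.2 × 0.05 × 0.65 × 0.6 = 0.0039
negative: 0.8 × 0.1 × 0.05 × 0.65 = 0.0026
P(positive | x) = 0.0039 / 0.0065 ≈ 0.6000

0.6000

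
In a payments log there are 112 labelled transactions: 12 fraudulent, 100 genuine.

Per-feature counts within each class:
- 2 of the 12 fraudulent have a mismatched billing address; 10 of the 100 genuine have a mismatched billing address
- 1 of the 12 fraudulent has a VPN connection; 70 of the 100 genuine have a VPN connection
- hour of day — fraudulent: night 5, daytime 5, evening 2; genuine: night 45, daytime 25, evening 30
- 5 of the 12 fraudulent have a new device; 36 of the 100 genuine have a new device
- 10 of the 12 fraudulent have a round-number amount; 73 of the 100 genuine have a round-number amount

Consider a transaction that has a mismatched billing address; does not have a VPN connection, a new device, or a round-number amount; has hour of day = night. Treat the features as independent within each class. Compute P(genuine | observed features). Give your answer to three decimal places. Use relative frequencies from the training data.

0.759

fraudulent: (12/112) × (2/12) × (11/12) × (5/12) × (7/12) × (2/12) ≈ 0.000663098
genuine: (100/112) × (10/100) × (30/100) × (45/100) × (64/100) × (27/100) ≈ 0.00208286
P(genuine | x) = 0.00208286 / 0.002745958 ≈ 0.759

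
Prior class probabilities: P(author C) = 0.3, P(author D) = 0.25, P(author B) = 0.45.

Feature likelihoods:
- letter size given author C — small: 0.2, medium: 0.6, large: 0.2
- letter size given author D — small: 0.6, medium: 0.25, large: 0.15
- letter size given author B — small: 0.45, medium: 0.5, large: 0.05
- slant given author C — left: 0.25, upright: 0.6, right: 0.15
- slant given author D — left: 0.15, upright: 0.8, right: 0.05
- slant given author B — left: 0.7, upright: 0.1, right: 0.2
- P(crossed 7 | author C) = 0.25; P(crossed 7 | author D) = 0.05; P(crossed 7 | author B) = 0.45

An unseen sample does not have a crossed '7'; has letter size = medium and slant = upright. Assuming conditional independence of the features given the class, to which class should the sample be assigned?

author C

author C: 0.3 × 0.6 × 0.6 × (1−0.25) = 0.081
author D: 0.25 × 0.25 × 0.8 × (1−0.05) = 0.0475
author B: 0.45 × 0.5 × 0.1 × (1−0.45) = 0.012375
Highest score → author C.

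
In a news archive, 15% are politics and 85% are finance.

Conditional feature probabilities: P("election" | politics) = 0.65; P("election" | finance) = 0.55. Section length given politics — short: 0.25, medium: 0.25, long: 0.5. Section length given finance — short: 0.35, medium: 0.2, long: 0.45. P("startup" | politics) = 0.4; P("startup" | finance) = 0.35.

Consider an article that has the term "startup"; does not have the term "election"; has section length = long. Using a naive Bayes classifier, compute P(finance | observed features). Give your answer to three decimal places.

0.852

politics: 0.15 × (1−0.65) × 0.5 × 0.4 = 0.0105
finance: 0.85 × (1−0.55) × 0.45 × 0.35 = 0.06024375
P(finance | x) = 0.06024375 / 0.07074375 ≈ 0.852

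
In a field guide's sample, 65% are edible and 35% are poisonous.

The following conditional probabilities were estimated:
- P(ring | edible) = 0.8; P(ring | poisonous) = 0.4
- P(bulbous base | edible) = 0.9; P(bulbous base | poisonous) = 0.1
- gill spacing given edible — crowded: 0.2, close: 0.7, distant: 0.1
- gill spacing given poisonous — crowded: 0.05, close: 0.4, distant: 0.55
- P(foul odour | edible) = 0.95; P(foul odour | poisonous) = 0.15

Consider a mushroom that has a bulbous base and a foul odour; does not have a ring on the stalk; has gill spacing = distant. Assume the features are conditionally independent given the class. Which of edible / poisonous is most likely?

edible

edible: 0.65 × (1−0.8) × 0.9 × 0.1 × 0.95 = 0.011115
poisonous: 0.35 × (1−0.4) × 0.1 × 0.55 × 0.15 = 0.0017325
Highest score → edible.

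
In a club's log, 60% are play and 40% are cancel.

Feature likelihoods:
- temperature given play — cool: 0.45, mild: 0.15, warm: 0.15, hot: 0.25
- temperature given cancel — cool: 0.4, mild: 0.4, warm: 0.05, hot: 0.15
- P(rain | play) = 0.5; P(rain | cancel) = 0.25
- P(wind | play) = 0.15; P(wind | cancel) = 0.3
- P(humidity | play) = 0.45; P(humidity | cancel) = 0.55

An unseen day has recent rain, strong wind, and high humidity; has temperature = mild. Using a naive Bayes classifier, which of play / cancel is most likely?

cancel

play: 0.6 × 0.15 × 0.5 × 0.15 × 0.45 = 0.0030375
cancel: 0.4 × 0.4 × 0.25 × 0.3 × 0.55 = 0.0066
Highest score → cancel.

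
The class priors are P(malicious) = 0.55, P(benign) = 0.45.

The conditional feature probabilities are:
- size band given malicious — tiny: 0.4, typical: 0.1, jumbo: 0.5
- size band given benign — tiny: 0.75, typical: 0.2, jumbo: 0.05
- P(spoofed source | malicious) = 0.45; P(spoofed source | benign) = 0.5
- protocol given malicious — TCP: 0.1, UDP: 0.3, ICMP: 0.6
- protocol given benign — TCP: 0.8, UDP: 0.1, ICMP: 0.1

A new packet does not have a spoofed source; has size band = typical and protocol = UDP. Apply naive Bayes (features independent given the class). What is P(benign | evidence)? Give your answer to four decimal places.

0.3315

malicious: 0.55 × 0.1 × (1−0.45) × 0.3 = 0.009075
benign: 0.45 × 0.2 × (1−0.5) × 0.1 = 0.0045
P(benign | x) = 0.0045 / 0.013575 ≈ 0.3315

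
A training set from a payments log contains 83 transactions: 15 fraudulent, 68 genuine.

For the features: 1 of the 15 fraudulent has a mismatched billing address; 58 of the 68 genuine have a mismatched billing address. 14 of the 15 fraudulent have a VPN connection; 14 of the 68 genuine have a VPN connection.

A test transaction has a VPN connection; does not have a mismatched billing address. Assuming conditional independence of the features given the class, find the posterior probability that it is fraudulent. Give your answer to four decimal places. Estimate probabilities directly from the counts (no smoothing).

fraudulent: (15/83) × (14/15) × (14/15) ≈ 0.15743
genuine: (68/83) × (10/68) × (14/68) ≈ 0.0248051
P(fraudulent | x) = 0.15743 / 0.1822351 ≈ 0.8639

0.8639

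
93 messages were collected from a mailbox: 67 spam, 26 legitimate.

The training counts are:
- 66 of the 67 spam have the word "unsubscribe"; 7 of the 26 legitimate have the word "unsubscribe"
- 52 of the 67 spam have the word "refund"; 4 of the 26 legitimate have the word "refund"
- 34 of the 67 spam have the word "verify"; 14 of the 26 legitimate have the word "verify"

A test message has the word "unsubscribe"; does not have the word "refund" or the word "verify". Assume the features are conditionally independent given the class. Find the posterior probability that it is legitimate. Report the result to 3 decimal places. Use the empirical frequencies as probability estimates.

0.273

spam: (67/93) × (66/67) × (15/67) × (33/67) ≈ 0.0782558
legitimate: (26/93) × (7/26) × (22/26) × (12/26) ≈ 0.0293949
P(legitimate | x) = 0.0293949 / 0.1076507 ≈ 0.273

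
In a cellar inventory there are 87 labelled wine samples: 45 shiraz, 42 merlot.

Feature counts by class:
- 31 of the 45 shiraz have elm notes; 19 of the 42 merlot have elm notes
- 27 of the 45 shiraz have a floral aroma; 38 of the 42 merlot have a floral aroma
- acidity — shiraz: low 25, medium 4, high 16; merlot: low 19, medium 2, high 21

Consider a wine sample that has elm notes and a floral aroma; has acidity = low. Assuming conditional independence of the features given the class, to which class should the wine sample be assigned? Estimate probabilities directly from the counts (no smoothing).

shiraz

shiraz: (45/87) × (31/45) × (27/45) × (25/45) ≈ 0.118774
merlot: (42/87) × (19/42) × (38/42) × (19/42) ≈ 0.0893867
Highest score → shiraz.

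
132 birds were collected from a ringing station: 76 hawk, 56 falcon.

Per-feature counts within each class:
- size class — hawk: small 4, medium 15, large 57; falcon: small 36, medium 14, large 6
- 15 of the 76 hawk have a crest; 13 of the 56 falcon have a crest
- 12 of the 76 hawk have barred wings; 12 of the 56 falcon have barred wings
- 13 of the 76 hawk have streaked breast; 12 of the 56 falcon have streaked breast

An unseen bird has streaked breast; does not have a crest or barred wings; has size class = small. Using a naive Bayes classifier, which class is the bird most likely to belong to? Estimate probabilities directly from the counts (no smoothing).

hawk: (76/132) × (4/76) × (61/76) × (64/76) × (13/76) ≈ 0.00350347
falcon: (56/132) × (36/56) × (43/56) × (44/56) × (12/56) ≈ 0.0352587
Highest score → falcon.

falcon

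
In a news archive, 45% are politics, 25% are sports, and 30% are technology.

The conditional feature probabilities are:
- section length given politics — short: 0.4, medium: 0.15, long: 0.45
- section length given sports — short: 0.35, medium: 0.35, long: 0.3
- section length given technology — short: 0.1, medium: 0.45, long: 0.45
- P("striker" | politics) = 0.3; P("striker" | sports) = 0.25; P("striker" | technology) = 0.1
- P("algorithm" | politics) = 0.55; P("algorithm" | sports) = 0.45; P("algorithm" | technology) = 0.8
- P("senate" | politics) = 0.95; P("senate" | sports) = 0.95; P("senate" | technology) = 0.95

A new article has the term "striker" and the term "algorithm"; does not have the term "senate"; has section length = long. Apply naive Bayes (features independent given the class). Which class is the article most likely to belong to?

politics: 0.45 × 0.45 × 0.3 × 0.55 × (1−0.95) = 0.001670625
sports: 0.25 × 0.3 × 0.25 × 0.45 × (1−0.95) = 0.000421875
technology: 0.3 × 0.45 × 0.1 × 0.8 × (1−0.95) = 0.00054
Highest score → politics.

politics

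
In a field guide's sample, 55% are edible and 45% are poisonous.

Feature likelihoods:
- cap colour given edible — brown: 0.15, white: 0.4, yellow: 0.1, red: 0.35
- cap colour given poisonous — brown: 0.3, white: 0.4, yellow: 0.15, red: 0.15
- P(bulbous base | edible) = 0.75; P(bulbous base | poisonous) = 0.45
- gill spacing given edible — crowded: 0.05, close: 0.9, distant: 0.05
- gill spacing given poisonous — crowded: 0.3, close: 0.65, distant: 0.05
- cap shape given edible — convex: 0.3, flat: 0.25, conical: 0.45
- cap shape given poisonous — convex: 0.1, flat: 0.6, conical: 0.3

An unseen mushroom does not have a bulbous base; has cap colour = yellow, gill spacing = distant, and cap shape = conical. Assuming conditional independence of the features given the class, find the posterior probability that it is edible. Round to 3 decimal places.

0.357

edible: 0.55 × 0.1 × (1−0.75) × 0.05 × 0.45 = 0.000309375
poisonous: 0.45 × 0.15 × (1−0.45) × 0.05 × 0.3 = 0.000556875
P(edible | x) = 0.000309375 / 0.00086625 ≈ 0.357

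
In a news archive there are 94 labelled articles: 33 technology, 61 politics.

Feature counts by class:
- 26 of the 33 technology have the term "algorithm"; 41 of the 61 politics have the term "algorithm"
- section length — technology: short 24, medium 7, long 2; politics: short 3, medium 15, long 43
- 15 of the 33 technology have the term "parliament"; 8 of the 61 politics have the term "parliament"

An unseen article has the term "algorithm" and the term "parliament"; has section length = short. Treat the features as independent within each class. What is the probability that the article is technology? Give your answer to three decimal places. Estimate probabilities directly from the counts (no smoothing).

technology: (33/94) × (26/33) × (24/33) × (15/33) ≈ 0.0914366
politics: (61/94) × (41/61) × (3/61) × (8/61) ≈ 0.00281325
P(technology | x) = 0.0914366 / 0.09424985 ≈ 0.970

0.970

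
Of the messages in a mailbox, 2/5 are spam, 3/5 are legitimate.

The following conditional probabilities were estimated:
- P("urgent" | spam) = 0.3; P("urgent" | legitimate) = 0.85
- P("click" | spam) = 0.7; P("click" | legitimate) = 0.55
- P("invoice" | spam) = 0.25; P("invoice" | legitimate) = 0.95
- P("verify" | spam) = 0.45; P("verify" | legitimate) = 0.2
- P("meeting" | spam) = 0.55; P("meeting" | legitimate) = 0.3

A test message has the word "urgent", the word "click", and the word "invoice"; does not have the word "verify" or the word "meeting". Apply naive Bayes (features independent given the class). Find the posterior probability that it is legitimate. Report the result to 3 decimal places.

spam: 0.4 × 0.3 × 0.7 × 0.25 × (1−0.45) × (1−0.55) = 0.0051975
legitimate: 0.6 × 0.85 × 0.55 × 0.95 × (1−0.2) × (1−0.3) = 0.149226
P(legitimate | x) = 0.149226 / 0.1544235 ≈ 0.966

0.966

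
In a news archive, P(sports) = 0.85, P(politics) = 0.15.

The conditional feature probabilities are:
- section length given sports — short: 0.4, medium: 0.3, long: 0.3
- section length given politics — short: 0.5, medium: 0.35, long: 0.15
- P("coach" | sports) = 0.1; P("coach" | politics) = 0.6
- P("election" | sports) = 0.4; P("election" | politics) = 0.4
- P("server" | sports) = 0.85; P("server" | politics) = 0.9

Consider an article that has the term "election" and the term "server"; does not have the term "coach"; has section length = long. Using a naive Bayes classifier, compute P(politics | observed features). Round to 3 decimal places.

0.040

sports: 0.85 × 0.3 × (1−0.1) × 0.4 × 0.85 = 0.07803
politics: 0.15 × 0.15 × (1−0.6) × 0.4 × 0.9 = 0.00324
P(politics | x) = 0.00324 / 0.08127 ≈ 0.040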